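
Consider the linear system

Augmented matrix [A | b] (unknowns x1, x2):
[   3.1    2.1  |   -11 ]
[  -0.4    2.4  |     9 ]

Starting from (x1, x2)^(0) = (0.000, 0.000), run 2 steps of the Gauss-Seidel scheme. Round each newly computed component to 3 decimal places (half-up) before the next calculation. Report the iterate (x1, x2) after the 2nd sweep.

Iteration 1:
  x1 = (-11 - (2.1)·0.000) / (3.1) = -3.548
  x2 = (9 - (-0.4)·-3.548) / (2.4) = 3.159
Iteration 2:
  x1 = (-11 - (2.1)·3.159) / (3.1) = -5.688
  x2 = (9 - (-0.4)·-5.688) / (2.4) = 2.802

(-5.688, 2.802)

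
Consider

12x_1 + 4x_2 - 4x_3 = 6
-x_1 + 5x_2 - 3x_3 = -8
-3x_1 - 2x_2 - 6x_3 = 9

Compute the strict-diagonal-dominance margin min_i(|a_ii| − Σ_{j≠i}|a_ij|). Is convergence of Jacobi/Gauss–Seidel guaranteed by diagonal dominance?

row 1: |12| − (4+4) = 4
row 2: |5| − (1+3) = 1
row 3: |-6| − (3+2) = 1
minimum over rows = 1 → strictly diagonally dominant (convergence guaranteed)

1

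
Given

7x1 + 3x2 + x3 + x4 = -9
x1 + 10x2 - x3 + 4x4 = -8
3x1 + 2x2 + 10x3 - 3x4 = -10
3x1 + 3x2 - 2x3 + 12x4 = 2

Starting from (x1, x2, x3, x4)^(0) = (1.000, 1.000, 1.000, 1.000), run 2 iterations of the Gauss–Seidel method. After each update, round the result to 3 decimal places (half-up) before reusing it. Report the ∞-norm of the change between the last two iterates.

0.959

Iteration 1:
  x1 = (-9 - (3)·1.000 - (1)·1.000 - (1)·1.000) / (7) = -2.000
  x2 = (-8 - (1)·-2.000 - (-1)·1.000 - (4)·1.000) / (10) = -0.900
  x3 = (-10 - (3)·-2.000 - (2)·-0.900 - (-3)·1.000) / (10) = 0.080
  x4 = (2 - (3)·-2.000 - (3)·-0.900 - (-2)·0.080) / (12) = 0.905
Iteration 2:
  x1 = (-9 - (3)·-0.900 - (1)·0.080 - (1)·0.905) / (7) = -1.041
  x2 = (-8 - (1)·-1.041 - (-1)·0.080 - (4)·0.905) / (10) = -1.050
  x3 = (-10 - (3)·-1.041 - (2)·-1.050 - (-3)·0.905) / (10) = -0.206
  x4 = (2 - (3)·-1.041 - (3)·-1.050 - (-2)·-0.206) / (12) = 0.655
Change: (0.959, -0.150, -0.286, -0.250) → max |·| = 0.959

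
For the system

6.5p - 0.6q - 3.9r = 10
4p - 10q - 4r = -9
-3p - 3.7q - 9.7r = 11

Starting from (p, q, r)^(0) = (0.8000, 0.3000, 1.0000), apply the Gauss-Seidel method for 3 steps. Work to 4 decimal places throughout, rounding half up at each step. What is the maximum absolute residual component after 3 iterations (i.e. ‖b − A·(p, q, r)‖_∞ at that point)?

0.2966

Iteration 1:
  p = (10 - (-0.6)·0.3000 - (-3.9)·1.0000) / (6.5) = 2.1662
  q = (-9 - (4)·2.1662 - (-4)·1.0000) / (-10) = 1.3665
  r = (11 - (-3)·2.1662 - (-3.7)·1.3665) / (-9.7) = -2.3252
Iteration 2:
  p = (10 - (-0.6)·1.3665 - (-3.9)·-2.3252) / (6.5) = 0.2695
  q = (-9 - (4)·0.2695 - (-4)·-2.3252) / (-10) = 1.9379
  r = (11 - (-3)·0.2695 - (-3.7)·1.9379) / (-9.7) = -1.9566
Iteration 3:
  p = (10 - (-0.6)·1.9379 - (-3.9)·-1.9566) / (6.5) = 0.5434
  q = (-9 - (4)·0.5434 - (-4)·-1.9566) / (-10) = 1.9000
  r = (11 - (-3)·0.5434 - (-3.7)·1.9000) / (-9.7) = -2.0268
Residual b − A·x = (-0.2966, -0.2808, 0.0002); ∞-norm = 0.2966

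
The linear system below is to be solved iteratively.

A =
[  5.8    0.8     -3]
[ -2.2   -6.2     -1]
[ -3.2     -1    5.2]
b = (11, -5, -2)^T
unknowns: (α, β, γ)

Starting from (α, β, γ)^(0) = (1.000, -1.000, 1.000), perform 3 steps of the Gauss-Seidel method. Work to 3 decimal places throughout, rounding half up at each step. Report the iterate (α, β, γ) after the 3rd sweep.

Iteration 1:
  α = (11 - (0.8)·-1.000 - (-3)·1.000) / (5.8) = 2.552
  β = (-5 - (-2.2)·2.552 - (-1)·1.000) / (-6.2) = -0.260
  γ = (-2 - (-3.2)·2.552 - (-1)·-0.260) / (5.2) = 1.136
Iteration 2:
  α = (11 - (0.8)·-0.260 - (-3)·1.136) / (5.8) = 2.520
  β = (-5 - (-2.2)·2.520 - (-1)·1.136) / (-6.2) = -0.271
  γ = (-2 - (-3.2)·2.520 - (-1)·-0.271) / (5.2) = 1.114
Iteration 3:
  α = (11 - (0.8)·-0.271 - (-3)·1.114) / (5.8) = 2.510
  β = (-5 - (-2.2)·2.510 - (-1)·1.114) / (-6.2) = -0.264
  γ = (-2 - (-3.2)·2.510 - (-1)·-0.264) / (5.2) = 1.109

(2.510, -0.264, 1.109)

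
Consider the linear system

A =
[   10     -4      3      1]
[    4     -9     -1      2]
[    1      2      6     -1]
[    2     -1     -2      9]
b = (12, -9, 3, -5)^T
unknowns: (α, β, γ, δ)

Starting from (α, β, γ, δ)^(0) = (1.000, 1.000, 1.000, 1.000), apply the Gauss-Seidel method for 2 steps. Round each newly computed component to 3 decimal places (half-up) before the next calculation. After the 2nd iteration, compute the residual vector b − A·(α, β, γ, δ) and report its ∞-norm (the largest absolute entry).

Iteration 1:
  α = (12 - (-4)·1.000 - (3)·1.000 - (1)·1.000) / (10) = 1.200
  β = (-9 - (4)·1.200 - (-1)·1.000 - (2)·1.000) / (-9) = 1.644
  γ = (3 - (1)·1.200 - (2)·1.644 - (-1)·1.000) / (6) = -0.081
  δ = (-5 - (2)·1.200 - (-1)·1.644 - (-2)·-0.081) / (9) = -0.658
Iteration 2:
  α = (12 - (-4)·1.644 - (3)·-0.081 - (1)·-0.658) / (10) = 1.948
  β = (-9 - (4)·1.948 - (-1)·-0.081 - (2)·-0.658) / (-9) = 1.729
  γ = (3 - (1)·1.948 - (2)·1.729 - (-1)·-0.658) / (6) = -0.511
  δ = (-5 - (2)·1.948 - (-1)·1.729 - (-2)·-0.511) / (9) = -0.910
Residual b − A·x = (1.879, 0.078, -0.250, 0.001); ∞-norm = 1.879

1.879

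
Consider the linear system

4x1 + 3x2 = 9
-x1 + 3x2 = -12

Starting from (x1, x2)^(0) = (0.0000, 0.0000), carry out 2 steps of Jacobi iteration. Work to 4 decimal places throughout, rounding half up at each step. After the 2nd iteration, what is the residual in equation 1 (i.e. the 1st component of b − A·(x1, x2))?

Iteration 1:
  x1 = (9 - (3)·0.0000) / (4) = 2.2500
  x2 = (-12 - (-1)·0.0000) / (3) = -4.0000
Iteration 2:
  x1 = (9 - (3)·-4.0000) / (4) = 5.2500
  x2 = (-12 - (-1)·2.2500) / (3) = -3.2500
Residual b − A·x = (-2.2500, 3.0000)

-2.2500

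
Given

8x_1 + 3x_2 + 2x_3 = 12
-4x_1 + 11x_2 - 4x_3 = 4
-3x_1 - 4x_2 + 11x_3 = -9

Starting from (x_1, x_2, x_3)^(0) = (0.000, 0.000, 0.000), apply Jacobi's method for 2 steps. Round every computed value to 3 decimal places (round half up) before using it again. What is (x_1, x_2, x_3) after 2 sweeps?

(1.568, 0.612, -0.277)

Iteration 1:
  x_1 = (12 - (3)·0.000 - (2)·0.000) / (8) = 1.500
  x_2 = (4 - (-4)·0.000 - (-4)·0.000) / (11) = 0.364
  x_3 = (-9 - (-3)·0.000 - (-4)·0.000) / (11) = -0.818
Iteration 2:
  x_1 = (12 - (3)·0.364 - (2)·-0.818) / (8) = 1.568
  x_2 = (4 - (-4)·1.500 - (-4)·-0.818) / (11) = 0.612
  x_3 = (-9 - (-3)·1.500 - (-4)·0.364) / (11) = -0.277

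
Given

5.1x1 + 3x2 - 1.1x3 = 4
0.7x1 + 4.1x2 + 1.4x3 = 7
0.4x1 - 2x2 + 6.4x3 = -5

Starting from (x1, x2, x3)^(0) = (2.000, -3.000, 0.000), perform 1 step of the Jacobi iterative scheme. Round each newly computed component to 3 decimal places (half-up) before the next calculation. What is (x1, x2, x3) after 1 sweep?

(2.549, 1.366, -1.844)

Iteration 1:
  x1 = (4 - (3)·-3.000 - (-1.1)·0.000) / (5.1) = 2.549
  x2 = (7 - (0.7)·2.000 - (1.4)·0.000) / (4.1) = 1.366
  x3 = (-5 - (0.4)·2.000 - (-2)·-3.000) / (6.4) = -1.844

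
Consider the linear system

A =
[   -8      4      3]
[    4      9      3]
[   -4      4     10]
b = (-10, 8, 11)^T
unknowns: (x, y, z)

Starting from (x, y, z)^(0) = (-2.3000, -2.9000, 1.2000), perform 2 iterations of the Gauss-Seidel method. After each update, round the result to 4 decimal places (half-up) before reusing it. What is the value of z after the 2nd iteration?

1.9429

Iteration 1:
  x = (-10 - (4)·-2.9000 - (3)·1.2000) / (-8) = 0.2500
  y = (8 - (4)·0.2500 - (3)·1.2000) / (9) = 0.3778
  z = (11 - (-4)·0.2500 - (4)·0.3778) / (10) = 1.0489
Iteration 2:
  x = (-10 - (4)·0.3778 - (3)·1.0489) / (-8) = 1.8322
  y = (8 - (4)·1.8322 - (3)·1.0489) / (9) = -0.2751
  z = (11 - (-4)·1.8322 - (4)·-0.2751) / (10) = 1.9429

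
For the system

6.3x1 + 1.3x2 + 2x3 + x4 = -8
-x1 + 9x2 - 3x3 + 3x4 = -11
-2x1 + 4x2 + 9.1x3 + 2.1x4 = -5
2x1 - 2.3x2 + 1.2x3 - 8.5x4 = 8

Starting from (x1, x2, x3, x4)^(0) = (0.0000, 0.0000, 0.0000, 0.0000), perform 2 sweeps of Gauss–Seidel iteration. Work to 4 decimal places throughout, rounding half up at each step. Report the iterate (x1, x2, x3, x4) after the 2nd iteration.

Iteration 1:
  x1 = (-8 - (1.3)·0.0000 - (2)·0.0000 - (1)·0.0000) / (6.3) = -1.2698
  x2 = (-11 - (-1)·-1.2698 - (-3)·0.0000 - (3)·0.0000) / (9) = -1.3633
  x3 = (-5 - (-2)·-1.2698 - (4)·-1.3633 - (2.1)·0.0000) / (9.1) = -0.2293
  x4 = (8 - (2)·-1.2698 - (-2.3)·-1.3633 - (1.2)·-0.2293) / (-8.5) = -0.9034
Iteration 2:
  x1 = (-8 - (1.3)·-1.3633 - (2)·-0.2293 - (1)·-0.9034) / (6.3) = -0.7723
  x2 = (-11 - (-1)·-0.7723 - (-3)·-0.2293 - (3)·-0.9034) / (9) = -1.0833
  x3 = (-5 - (-2)·-0.7723 - (4)·-1.0833 - (2.1)·-0.9034) / (9.1) = -0.0345
  x4 = (8 - (2)·-0.7723 - (-2.3)·-1.0833 - (1.2)·-0.0345) / (-8.5) = -0.8346

(-0.7723, -1.0833, -0.0345, -0.8346)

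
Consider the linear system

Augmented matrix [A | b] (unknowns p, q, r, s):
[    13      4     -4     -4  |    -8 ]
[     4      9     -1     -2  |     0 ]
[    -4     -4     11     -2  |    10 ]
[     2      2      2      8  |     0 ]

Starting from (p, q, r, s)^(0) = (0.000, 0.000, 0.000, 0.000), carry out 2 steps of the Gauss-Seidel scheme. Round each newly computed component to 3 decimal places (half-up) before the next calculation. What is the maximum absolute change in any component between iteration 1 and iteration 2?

Iteration 1:
  p = (-8 - (4)·0.000 - (-4)·0.000 - (-4)·0.000) / (13) = -0.615
  q = (0 - (4)·-0.615 - (-1)·0.000 - (-2)·0.000) / (9) = 0.273
  r = (10 - (-4)·-0.615 - (-4)·0.273 - (-2)·0.000) / (11) = 0.785
  s = (0 - (2)·-0.615 - (2)·0.273 - (2)·0.785) / (8) = -0.111
Iteration 2:
  p = (-8 - (4)·0.273 - (-4)·0.785 - (-4)·-0.111) / (13) = -0.492
  q = (0 - (4)·-0.492 - (-1)·0.785 - (-2)·-0.111) / (9) = 0.281
  r = (10 - (-4)·-0.492 - (-4)·0.281 - (-2)·-0.111) / (11) = 0.812
  s = (0 - (2)·-0.492 - (2)·0.281 - (2)·0.812) / (8) = -0.150
Change: (0.123, 0.008, 0.027, -0.039) → max |·| = 0.123

0.123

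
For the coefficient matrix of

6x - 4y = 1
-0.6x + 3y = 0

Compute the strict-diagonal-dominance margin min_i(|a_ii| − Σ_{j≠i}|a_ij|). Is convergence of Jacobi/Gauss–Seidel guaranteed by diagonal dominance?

row 1: |6| − (4) = 2
row 2: |3| − (0.6) = 2.4
minimum over rows = 2 → strictly diagonally dominant (convergence guaranteed)

2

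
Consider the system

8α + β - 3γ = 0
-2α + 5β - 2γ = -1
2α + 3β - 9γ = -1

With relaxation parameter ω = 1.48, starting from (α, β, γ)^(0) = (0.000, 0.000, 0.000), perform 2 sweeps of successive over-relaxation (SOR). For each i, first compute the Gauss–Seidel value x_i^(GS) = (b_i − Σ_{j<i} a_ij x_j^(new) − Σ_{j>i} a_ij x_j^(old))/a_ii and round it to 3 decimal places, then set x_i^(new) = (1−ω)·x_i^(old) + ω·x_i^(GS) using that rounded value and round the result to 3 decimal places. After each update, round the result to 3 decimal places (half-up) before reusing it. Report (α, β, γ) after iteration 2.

(0.065, -0.105, 0.126)

Iteration 1:
  α: GS value = (0 - (1)·0.000 - (-3)·0.000) / (8) = 0.000;  α ← (1−ω)·0.000 + ω·0.000 = 0.000
  β: GS value = (-1 - (-2)·0.000 - (-2)·0.000) / (5) = -0.200;  β ← (1−ω)·0.000 + ω·-0.200 = -0.296
  γ: GS value = (-1 - (2)·0.000 - (3)·-0.296) / (-9) = 0.012;  γ ← (1−ω)·0.000 + ω·0.012 = 0.018
Iteration 2:
  α: GS value = (0 - (1)·-0.296 - (-3)·0.018) / (8) = 0.044;  α ← (1−ω)·0.000 + ω·0.044 = 0.065
  β: GS value = (-1 - (-2)·0.065 - (-2)·0.018) / (5) = -0.167;  β ← (1−ω)·-0.296 + ω·-0.167 = -0.105
  γ: GS value = (-1 - (2)·0.065 - (3)·-0.105) / (-9) = 0.091;  γ ← (1−ω)·0.018 + ω·0.091 = 0.126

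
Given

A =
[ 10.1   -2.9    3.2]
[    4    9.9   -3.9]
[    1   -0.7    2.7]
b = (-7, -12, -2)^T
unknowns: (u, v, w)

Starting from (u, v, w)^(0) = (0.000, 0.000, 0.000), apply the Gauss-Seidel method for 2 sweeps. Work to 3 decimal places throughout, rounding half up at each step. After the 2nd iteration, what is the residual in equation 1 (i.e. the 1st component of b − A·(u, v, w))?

-0.603

Iteration 1:
  u = (-7 - (-2.9)·0.000 - (3.2)·0.000) / (10.1) = -0.693
  v = (-12 - (4)·-0.693 - (-3.9)·0.000) / (9.9) = -0.932
  w = (-2 - (1)·-0.693 - (-0.7)·-0.932) / (2.7) = -0.726
Iteration 2:
  u = (-7 - (-2.9)·-0.932 - (3.2)·-0.726) / (10.1) = -0.731
  v = (-12 - (4)·-0.731 - (-3.9)·-0.726) / (9.9) = -1.203
  w = (-2 - (1)·-0.731 - (-0.7)·-1.203) / (2.7) = -0.782
Residual b − A·x = (-0.603, -0.216, 0.000)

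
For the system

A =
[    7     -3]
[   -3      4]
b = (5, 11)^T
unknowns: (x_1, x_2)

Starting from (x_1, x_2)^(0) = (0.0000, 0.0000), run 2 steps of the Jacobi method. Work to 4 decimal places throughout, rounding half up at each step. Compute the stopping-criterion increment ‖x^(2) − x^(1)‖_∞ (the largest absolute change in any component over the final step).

1.1786

Iteration 1:
  x_1 = (5 - (-3)·0.0000) / (7) = 0.7143
  x_2 = (11 - (-3)·0.0000) / (4) = 2.7500
Iteration 2:
  x_1 = (5 - (-3)·2.7500) / (7) = 1.8929
  x_2 = (11 - (-3)·0.7143) / (4) = 3.2857
Change: (1.1786, 0.5357) → max |·| = 1.1786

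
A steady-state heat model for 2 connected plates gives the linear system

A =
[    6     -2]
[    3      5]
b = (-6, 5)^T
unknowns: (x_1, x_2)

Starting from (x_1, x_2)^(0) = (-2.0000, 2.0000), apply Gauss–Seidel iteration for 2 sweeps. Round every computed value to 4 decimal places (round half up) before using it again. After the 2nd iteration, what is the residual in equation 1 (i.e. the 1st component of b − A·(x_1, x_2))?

Iteration 1:
  x_1 = (-6 - (-2)·2.0000) / (6) = -0.3333
  x_2 = (5 - (3)·-0.3333) / (5) = 1.2000
Iteration 2:
  x_1 = (-6 - (-2)·1.2000) / (6) = -0.6000
  x_2 = (5 - (3)·-0.6000) / (5) = 1.3600
Residual b − A·x = (0.3200, 0.0000)

0.3200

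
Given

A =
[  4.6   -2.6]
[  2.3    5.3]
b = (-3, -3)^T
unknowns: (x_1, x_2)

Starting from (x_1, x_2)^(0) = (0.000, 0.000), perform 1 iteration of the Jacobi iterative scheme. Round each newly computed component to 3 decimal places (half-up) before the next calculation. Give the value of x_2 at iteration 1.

-0.566

Iteration 1:
  x_1 = (-3 - (-2.6)·0.000) / (4.6) = -0.652
  x_2 = (-3 - (2.3)·0.000) / (5.3) = -0.566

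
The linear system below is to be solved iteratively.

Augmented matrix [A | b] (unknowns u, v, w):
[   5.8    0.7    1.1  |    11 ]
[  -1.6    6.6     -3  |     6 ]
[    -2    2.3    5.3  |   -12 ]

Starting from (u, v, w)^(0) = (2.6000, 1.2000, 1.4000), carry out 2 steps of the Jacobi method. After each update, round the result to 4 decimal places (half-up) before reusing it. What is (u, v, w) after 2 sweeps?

(1.9761, 0.4495, -2.6475)

Iteration 1:
  u = (11 - (0.7)·1.2000 - (1.1)·1.4000) / (5.8) = 1.4862
  v = (6 - (-1.6)·2.6000 - (-3)·1.4000) / (6.6) = 2.1758
  w = (-12 - (-2)·2.6000 - (2.3)·1.2000) / (5.3) = -1.8038
Iteration 2:
  u = (11 - (0.7)·2.1758 - (1.1)·-1.8038) / (5.8) = 1.9761
  v = (6 - (-1.6)·1.4862 - (-3)·-1.8038) / (6.6) = 0.4495
  w = (-12 - (-2)·1.4862 - (2.3)·2.1758) / (5.3) = -2.6475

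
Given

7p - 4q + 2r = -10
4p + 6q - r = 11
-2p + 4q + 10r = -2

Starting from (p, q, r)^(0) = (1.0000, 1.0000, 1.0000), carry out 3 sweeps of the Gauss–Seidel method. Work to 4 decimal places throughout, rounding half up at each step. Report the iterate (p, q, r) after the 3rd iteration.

(-0.5917, 2.1350, -1.1723)

Iteration 1:
  p = (-10 - (-4)·1.0000 - (2)·1.0000) / (7) = -1.1429
  q = (11 - (4)·-1.1429 - (-1)·1.0000) / (6) = 2.7619
  r = (-2 - (-2)·-1.1429 - (4)·2.7619) / (10) = -1.5333
Iteration 2:
  p = (-10 - (-4)·2.7619 - (2)·-1.5333) / (7) = 0.5877
  q = (11 - (4)·0.5877 - (-1)·-1.5333) / (6) = 1.1860
  r = (-2 - (-2)·0.5877 - (4)·1.1860) / (10) = -0.5569
Iteration 3:
  p = (-10 - (-4)·1.1860 - (2)·-0.5569) / (7) = -0.5917
  q = (11 - (4)·-0.5917 - (-1)·-0.5569) / (6) = 2.1350
  r = (-2 - (-2)·-0.5917 - (4)·2.1350) / (10) = -1.1723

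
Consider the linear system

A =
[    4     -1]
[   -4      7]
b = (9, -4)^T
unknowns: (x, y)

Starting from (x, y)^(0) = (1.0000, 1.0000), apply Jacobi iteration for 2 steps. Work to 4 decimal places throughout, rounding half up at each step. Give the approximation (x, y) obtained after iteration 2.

(2.2500, 0.8571)

Iteration 1:
  x = (9 - (-1)·1.0000) / (4) = 2.5000
  y = (-4 - (-4)·1.0000) / (7) = 0.0000
Iteration 2:
  x = (9 - (-1)·0.0000) / (4) = 2.2500
  y = (-4 - (-4)·2.5000) / (7) = 0.8571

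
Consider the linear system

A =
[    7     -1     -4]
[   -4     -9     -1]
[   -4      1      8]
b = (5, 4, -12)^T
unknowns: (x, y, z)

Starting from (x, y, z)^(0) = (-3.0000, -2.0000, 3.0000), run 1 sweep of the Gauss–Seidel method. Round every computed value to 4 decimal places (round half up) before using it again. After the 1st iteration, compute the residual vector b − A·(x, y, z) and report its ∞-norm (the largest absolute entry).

Iteration 1:
  x = (5 - (-1)·-2.0000 - (-4)·3.0000) / (7) = 2.1429
  y = (4 - (-4)·2.1429 - (-1)·3.0000) / (-9) = -1.7302
  z = (-12 - (-4)·2.1429 - (1)·-1.7302) / (8) = -0.2123
Residual b − A·x = (-12.5797, -3.2125, 0.0002); ∞-norm = 12.5797

12.5797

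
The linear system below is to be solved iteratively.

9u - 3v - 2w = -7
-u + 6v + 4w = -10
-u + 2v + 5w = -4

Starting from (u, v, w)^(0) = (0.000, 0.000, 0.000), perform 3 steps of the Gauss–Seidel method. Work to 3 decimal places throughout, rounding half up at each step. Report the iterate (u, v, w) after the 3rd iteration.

(-1.446, -1.650, -0.429)

Iteration 1:
  u = (-7 - (-3)·0.000 - (-2)·0.000) / (9) = -0.778
  v = (-10 - (-1)·-0.778 - (4)·0.000) / (6) = -1.796
  w = (-4 - (-1)·-0.778 - (2)·-1.796) / (5) = -0.237
Iteration 2:
  u = (-7 - (-3)·-1.796 - (-2)·-0.237) / (9) = -1.429
  v = (-10 - (-1)·-1.429 - (4)·-0.237) / (6) = -1.747
  w = (-4 - (-1)·-1.429 - (2)·-1.747) / (5) = -0.387
Iteration 3:
  u = (-7 - (-3)·-1.747 - (-2)·-0.387) / (9) = -1.446
  v = (-10 - (-1)·-1.446 - (4)·-0.387) / (6) = -1.650
  w = (-4 - (-1)·-1.446 - (2)·-1.650) / (5) = -0.429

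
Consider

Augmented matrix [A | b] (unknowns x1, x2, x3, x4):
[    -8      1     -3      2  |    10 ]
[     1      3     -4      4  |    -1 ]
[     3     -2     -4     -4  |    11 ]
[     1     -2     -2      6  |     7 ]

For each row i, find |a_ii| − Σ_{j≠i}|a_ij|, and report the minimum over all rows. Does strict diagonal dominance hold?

-6

row 1: |-8| − (1+3+2) = 2
row 2: |3| − (1+4+4) = -6
row 3: |-4| − (3+2+4) = -5
row 4: |6| − (1+2+2) = 1
minimum over rows = -6 → not strictly diagonally dominant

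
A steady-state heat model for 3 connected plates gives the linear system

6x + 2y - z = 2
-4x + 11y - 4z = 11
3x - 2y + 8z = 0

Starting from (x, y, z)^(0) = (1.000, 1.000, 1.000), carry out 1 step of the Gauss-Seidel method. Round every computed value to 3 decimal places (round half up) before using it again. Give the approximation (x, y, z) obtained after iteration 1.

(0.167, 1.424, 0.293)

Iteration 1:
  x = (2 - (2)·1.000 - (-1)·1.000) / (6) = 0.167
  y = (11 - (-4)·0.167 - (-4)·1.000) / (11) = 1.424
  z = (0 - (3)·0.167 - (-2)·1.424) / (8) = 0.293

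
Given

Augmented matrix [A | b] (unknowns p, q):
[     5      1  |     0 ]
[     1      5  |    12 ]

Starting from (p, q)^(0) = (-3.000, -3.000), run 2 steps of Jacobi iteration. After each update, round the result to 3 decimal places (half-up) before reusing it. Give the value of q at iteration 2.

Iteration 1:
  p = (0 - (1)·-3.000) / (5) = 0.600
  q = (12 - (1)·-3.000) / (5) = 3.000
Iteration 2:
  p = (0 - (1)·3.000) / (5) = -0.600
  q = (12 - (1)·0.600) / (5) = 2.280

2.280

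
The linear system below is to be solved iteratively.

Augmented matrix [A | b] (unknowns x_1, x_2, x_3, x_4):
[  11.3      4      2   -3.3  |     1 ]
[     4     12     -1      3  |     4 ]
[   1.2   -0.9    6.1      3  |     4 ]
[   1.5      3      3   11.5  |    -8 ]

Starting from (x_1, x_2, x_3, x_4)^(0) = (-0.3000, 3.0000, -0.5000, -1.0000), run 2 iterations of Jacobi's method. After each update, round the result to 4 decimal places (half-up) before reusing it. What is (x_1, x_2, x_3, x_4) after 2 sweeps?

Iteration 1:
  x_1 = (1 - (4)·3.0000 - (2)·-0.5000 - (-3.3)·-1.0000) / (11.3) = -1.1770
  x_2 = (4 - (4)·-0.3000 - (-1)·-0.5000 - (3)·-1.0000) / (12) = 0.6417
  x_3 = (4 - (1.2)·-0.3000 - (-0.9)·3.0000 - (3)·-1.0000) / (6.1) = 1.6492
  x_4 = (-8 - (1.5)·-0.3000 - (3)·3.0000 - (3)·-0.5000) / (11.5) = -1.3087
Iteration 2:
  x_1 = (1 - (4)·0.6417 - (2)·1.6492 - (-3.3)·-1.3087) / (11.3) = -0.8127
  x_2 = (4 - (4)·-1.1770 - (-1)·1.6492 - (3)·-1.3087) / (12) = 1.1903
  x_3 = (4 - (1.2)·-1.1770 - (-0.9)·0.6417 - (3)·-1.3087) / (6.1) = 1.6256
  x_4 = (-8 - (1.5)·-1.1770 - (3)·0.6417 - (3)·1.6492) / (11.5) = -1.1398

(-0.8127, 1.1903, 1.6256, -1.1398)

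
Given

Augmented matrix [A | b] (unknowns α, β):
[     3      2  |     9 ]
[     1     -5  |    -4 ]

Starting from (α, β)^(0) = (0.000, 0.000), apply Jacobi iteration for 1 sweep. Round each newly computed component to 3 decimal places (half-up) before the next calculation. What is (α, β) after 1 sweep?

(3.000, 0.800)

Iteration 1:
  α = (9 - (2)·0.000) / (3) = 3.000
  β = (-4 - (1)·0.000) / (-5) = 0.800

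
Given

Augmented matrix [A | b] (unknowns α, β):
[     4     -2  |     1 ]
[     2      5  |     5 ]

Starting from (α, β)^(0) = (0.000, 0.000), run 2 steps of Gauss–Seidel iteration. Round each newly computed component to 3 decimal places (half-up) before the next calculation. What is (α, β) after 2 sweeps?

(0.700, 0.720)

Iteration 1:
  α = (1 - (-2)·0.000) / (4) = 0.250
  β = (5 - (2)·0.250) / (5) = 0.900
Iteration 2:
  α = (1 - (-2)·0.900) / (4) = 0.700
  β = (5 - (2)·0.700) / (5) = 0.720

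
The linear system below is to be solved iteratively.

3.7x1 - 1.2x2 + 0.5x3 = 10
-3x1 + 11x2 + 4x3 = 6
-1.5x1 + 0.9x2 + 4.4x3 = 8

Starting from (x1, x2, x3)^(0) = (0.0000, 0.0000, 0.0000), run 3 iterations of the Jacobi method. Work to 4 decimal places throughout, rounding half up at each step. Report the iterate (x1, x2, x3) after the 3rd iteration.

(2.5491, 0.3082, 2.5890)

Iteration 1:
  x1 = (10 - (-1.2)·0.0000 - (0.5)·0.0000) / (3.7) = 2.7027
  x2 = (6 - (-3)·0.0000 - (4)·0.0000) / (11) = 0.5455
  x3 = (8 - (-1.5)·0.0000 - (0.9)·0.0000) / (4.4) = 1.8182
Iteration 2:
  x1 = (10 - (-1.2)·0.5455 - (0.5)·1.8182) / (3.7) = 2.6339
  x2 = (6 - (-3)·2.7027 - (4)·1.8182) / (11) = 0.6214
  x3 = (8 - (-1.5)·2.7027 - (0.9)·0.5455) / (4.4) = 2.6280
Iteration 3:
  x1 = (10 - (-1.2)·0.6214 - (0.5)·2.6280) / (3.7) = 2.5491
  x2 = (6 - (-3)·2.6339 - (4)·2.6280) / (11) = 0.3082
  x3 = (8 - (-1.5)·2.6339 - (0.9)·0.6214) / (4.4) = 2.5890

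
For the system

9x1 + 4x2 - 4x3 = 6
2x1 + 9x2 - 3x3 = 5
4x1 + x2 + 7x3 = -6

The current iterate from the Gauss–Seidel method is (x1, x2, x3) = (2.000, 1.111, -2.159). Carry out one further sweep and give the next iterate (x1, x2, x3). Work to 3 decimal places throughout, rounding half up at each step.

(-0.787, 0.011, -0.409)

One sweep:
  x1 = (6 - (4)·1.111 - (-4)·-2.159) / (9) = -0.787
  x2 = (5 - (2)·-0.787 - (-3)·-2.159) / (9) = 0.011
  x3 = (-6 - (4)·-0.787 - (1)·0.011) / (7) = -0.409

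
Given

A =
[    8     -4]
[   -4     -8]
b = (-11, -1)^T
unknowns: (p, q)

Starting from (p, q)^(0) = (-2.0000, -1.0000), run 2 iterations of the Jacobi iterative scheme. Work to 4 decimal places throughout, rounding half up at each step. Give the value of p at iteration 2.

-0.8125

Iteration 1:
  p = (-11 - (-4)·-1.0000) / (8) = -1.8750
  q = (-1 - (-4)·-2.0000) / (-8) = 1.1250
Iteration 2:
  p = (-11 - (-4)·1.1250) / (8) = -0.8125
  q = (-1 - (-4)·-1.8750) / (-8) = 1.0625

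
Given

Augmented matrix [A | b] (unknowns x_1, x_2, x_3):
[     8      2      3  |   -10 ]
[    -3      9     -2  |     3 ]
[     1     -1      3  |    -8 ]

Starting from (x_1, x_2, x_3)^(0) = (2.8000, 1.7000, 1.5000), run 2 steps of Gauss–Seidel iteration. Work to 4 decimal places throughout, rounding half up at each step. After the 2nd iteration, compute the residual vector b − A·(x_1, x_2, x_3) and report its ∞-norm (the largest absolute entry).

Iteration 1:
  x_1 = (-10 - (2)·1.7000 - (3)·1.5000) / (8) = -2.2375
  x_2 = (3 - (-3)·-2.2375 - (-2)·1.5000) / (9) = -0.0792
  x_3 = (-8 - (1)·-2.2375 - (-1)·-0.0792) / (3) = -1.9472
Iteration 2:
  x_1 = (-10 - (2)·-0.0792 - (3)·-1.9472) / (8) = -0.5000
  x_2 = (3 - (-3)·-0.5000 - (-2)·-1.9472) / (9) = -0.2660
  x_3 = (-8 - (1)·-0.5000 - (-1)·-0.2660) / (3) = -2.5887
Residual b − A·x = (2.2981, -1.2834, 0.0001); ∞-norm = 2.2981

2.2981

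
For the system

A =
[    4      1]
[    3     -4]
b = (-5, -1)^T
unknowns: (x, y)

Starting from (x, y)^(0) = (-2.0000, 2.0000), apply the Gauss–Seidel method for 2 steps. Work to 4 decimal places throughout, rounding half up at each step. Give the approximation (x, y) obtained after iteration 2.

Iteration 1:
  x = (-5 - (1)·2.0000) / (4) = -1.7500
  y = (-1 - (3)·-1.7500) / (-4) = -1.0625
Iteration 2:
  x = (-5 - (1)·-1.0625) / (4) = -0.9844
  y = (-1 - (3)·-0.9844) / (-4) = -0.4883

(-0.9844, -0.4883)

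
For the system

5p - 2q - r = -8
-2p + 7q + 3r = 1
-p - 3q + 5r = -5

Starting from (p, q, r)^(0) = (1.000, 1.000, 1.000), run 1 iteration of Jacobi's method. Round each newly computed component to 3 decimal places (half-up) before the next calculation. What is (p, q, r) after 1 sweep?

(-1.000, 0.000, -0.200)

Iteration 1:
  p = (-8 - (-2)·1.000 - (-1)·1.000) / (5) = -1.000
  q = (1 - (-2)·1.000 - (3)·1.000) / (7) = 0.000
  r = (-5 - (-1)·1.000 - (-3)·1.000) / (5) = -0.200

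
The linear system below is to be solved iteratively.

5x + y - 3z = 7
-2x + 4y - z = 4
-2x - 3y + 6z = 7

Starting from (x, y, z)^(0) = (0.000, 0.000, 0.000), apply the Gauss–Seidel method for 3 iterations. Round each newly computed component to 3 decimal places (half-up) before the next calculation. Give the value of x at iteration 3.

2.900

Iteration 1:
  x = (7 - (1)·0.000 - (-3)·0.000) / (5) = 1.400
  y = (4 - (-2)·1.400 - (-1)·0.000) / (4) = 1.700
  z = (7 - (-2)·1.400 - (-3)·1.700) / (6) = 2.483
Iteration 2:
  x = (7 - (1)·1.700 - (-3)·2.483) / (5) = 2.550
  y = (4 - (-2)·2.550 - (-1)·2.483) / (4) = 2.896
  z = (7 - (-2)·2.550 - (-3)·2.896) / (6) = 3.465
Iteration 3:
  x = (7 - (1)·2.896 - (-3)·3.465) / (5) = 2.900
  y = (4 - (-2)·2.900 - (-1)·3.465) / (4) = 3.316
  z = (7 - (-2)·2.900 - (-3)·3.316) / (6) = 3.791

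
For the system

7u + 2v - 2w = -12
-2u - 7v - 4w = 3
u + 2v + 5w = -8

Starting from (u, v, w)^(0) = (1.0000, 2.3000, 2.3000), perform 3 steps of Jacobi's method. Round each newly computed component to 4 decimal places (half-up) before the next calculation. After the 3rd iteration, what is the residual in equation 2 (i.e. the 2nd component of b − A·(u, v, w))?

Iteration 1:
  u = (-12 - (2)·2.3000 - (-2)·2.3000) / (7) = -1.7143
  v = (3 - (-2)·1.0000 - (-4)·2.3000) / (-7) = -2.0286
  w = (-8 - (1)·1.0000 - (2)·2.3000) / (5) = -2.7200
Iteration 2:
  u = (-12 - (2)·-2.0286 - (-2)·-2.7200) / (7) = -1.9118
  v = (3 - (-2)·-1.7143 - (-4)·-2.7200) / (-7) = 1.6155
  w = (-8 - (1)·-1.7143 - (2)·-2.0286) / (5) = -0.4457
Iteration 3:
  u = (-12 - (2)·1.6155 - (-2)·-0.4457) / (7) = -2.3032
  v = (3 - (-2)·-1.9118 - (-4)·-0.4457) / (-7) = 0.3723
  w = (-8 - (1)·-1.9118 - (2)·1.6155) / (5) = -1.8638
Residual b − A·x = (-0.3498, -6.4555, 2.8776)

-6.4555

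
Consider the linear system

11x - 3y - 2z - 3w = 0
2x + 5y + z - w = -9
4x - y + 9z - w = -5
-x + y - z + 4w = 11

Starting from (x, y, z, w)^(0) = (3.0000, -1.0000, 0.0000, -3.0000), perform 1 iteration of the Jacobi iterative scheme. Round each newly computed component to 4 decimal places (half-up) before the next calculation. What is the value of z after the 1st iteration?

-2.3333

Iteration 1:
  x = (0 - (-3)·-1.0000 - (-2)·0.0000 - (-3)·-3.0000) / (11) = -1.0909
  y = (-9 - (2)·3.0000 - (1)·0.0000 - (-1)·-3.0000) / (5) = -3.6000
  z = (-5 - (4)·3.0000 - (-1)·-1.0000 - (-1)·-3.0000) / (9) = -2.3333
  w = (11 - (-1)·3.0000 - (1)·-1.0000 - (-1)·0.0000) / (4) = 3.7500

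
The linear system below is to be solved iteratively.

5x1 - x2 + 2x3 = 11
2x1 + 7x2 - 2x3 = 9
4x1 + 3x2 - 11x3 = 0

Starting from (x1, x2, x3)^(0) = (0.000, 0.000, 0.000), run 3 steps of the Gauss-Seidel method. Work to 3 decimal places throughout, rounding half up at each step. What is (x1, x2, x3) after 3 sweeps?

Iteration 1:
  x1 = (11 - (-1)·0.000 - (2)·0.000) / (5) = 2.200
  x2 = (9 - (2)·2.200 - (-2)·0.000) / (7) = 0.657
  x3 = (0 - (4)·2.200 - (3)·0.657) / (-11) = 0.979
Iteration 2:
  x1 = (11 - (-1)·0.657 - (2)·0.979) / (5) = 1.940
  x2 = (9 - (2)·1.940 - (-2)·0.979) / (7) = 1.011
  x3 = (0 - (4)·1.940 - (3)·1.011) / (-11) = 0.981
Iteration 3:
  x1 = (11 - (-1)·1.011 - (2)·0.981) / (5) = 2.010
  x2 = (9 - (2)·2.010 - (-2)·0.981) / (7) = 0.992
  x3 = (0 - (4)·2.010 - (3)·0.992) / (-11) = 1.001

(2.010, 0.992, 1.001)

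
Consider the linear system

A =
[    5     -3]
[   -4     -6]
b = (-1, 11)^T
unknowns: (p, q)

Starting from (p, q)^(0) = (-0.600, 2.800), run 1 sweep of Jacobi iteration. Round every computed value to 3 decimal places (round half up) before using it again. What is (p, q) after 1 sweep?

(1.480, -1.433)

Iteration 1:
  p = (-1 - (-3)·2.800) / (5) = 1.480
  q = (11 - (-4)·-0.600) / (-6) = -1.433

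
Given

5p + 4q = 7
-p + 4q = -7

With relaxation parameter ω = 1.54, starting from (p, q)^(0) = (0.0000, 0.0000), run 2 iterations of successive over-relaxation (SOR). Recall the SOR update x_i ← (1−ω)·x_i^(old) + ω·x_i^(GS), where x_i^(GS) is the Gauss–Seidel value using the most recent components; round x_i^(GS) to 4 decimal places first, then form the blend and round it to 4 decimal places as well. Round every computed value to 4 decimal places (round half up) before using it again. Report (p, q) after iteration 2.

Iteration 1:
  p: GS value = (7 - (4)·0.0000) / (5) = 1.4000;  p ← (1−ω)·0.0000 + ω·1.4000 = 2.1560
  q: GS value = (-7 - (-1)·2.1560) / (4) = -1.2110;  q ← (1−ω)·0.0000 + ω·-1.2110 = -1.8649
Iteration 2:
  p: GS value = (7 - (4)·-1.8649) / (5) = 2.8919;  p ← (1−ω)·2.1560 + ω·2.8919 = 3.2893
  q: GS value = (-7 - (-1)·3.2893) / (4) = -0.9277;  q ← (1−ω)·-1.8649 + ω·-0.9277 = -0.4216

(3.2893, -0.4216)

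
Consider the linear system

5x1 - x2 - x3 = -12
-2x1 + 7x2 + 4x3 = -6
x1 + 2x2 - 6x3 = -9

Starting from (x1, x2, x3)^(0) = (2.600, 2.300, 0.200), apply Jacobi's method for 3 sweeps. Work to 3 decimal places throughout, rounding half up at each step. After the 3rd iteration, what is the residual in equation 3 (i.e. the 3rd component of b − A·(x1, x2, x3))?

Iteration 1:
  x1 = (-12 - (-1)·2.300 - (-1)·0.200) / (5) = -1.900
  x2 = (-6 - (-2)·2.600 - (4)·0.200) / (7) = -0.229
  x3 = (-9 - (1)·2.600 - (2)·2.300) / (-6) = 2.700
Iteration 2:
  x1 = (-12 - (-1)·-0.229 - (-1)·2.700) / (5) = -1.906
  x2 = (-6 - (-2)·-1.900 - (4)·2.700) / (7) = -2.943
  x3 = (-9 - (1)·-1.900 - (2)·-0.229) / (-6) = 1.107
Iteration 3:
  x1 = (-12 - (-1)·-2.943 - (-1)·1.107) / (5) = -2.767
  x2 = (-6 - (-2)·-1.906 - (4)·1.107) / (7) = -2.034
  x3 = (-9 - (1)·-1.906 - (2)·-2.943) / (-6) = 0.201
Residual b − A·x = (0.002, 1.900, -0.959)

-0.959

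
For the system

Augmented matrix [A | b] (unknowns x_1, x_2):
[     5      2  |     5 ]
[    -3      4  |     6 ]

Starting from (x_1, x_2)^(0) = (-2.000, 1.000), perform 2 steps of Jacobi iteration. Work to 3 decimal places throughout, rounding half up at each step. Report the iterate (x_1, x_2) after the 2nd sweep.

(1.000, 1.950)

Iteration 1:
  x_1 = (5 - (2)·1.000) / (5) = 0.600
  x_2 = (6 - (-3)·-2.000) / (4) = 0.000
Iteration 2:
  x_1 = (5 - (2)·0.000) / (5) = 1.000
  x_2 = (6 - (-3)·0.600) / (4) = 1.950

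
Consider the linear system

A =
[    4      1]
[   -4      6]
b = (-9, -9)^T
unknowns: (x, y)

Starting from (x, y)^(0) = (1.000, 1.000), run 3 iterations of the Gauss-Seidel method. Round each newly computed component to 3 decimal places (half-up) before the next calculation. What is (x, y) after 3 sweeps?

Iteration 1:
  x = (-9 - (1)·1.000) / (4) = -2.500
  y = (-9 - (-4)·-2.500) / (6) = -3.167
Iteration 2:
  x = (-9 - (1)·-3.167) / (4) = -1.458
  y = (-9 - (-4)·-1.458) / (6) = -2.472
Iteration 3:
  x = (-9 - (1)·-2.472) / (4) = -1.632
  y = (-9 - (-4)·-1.632) / (6) = -2.588

(-1.632, -2.588)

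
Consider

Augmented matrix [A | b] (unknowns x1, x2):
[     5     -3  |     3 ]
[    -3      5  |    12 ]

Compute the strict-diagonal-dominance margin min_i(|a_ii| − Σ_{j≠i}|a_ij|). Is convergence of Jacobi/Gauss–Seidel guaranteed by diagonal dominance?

row 1: |5| − (3) = 2
row 2: |5| − (3) = 2
minimum over rows = 2 → strictly diagonally dominant (convergence guaranteed)

2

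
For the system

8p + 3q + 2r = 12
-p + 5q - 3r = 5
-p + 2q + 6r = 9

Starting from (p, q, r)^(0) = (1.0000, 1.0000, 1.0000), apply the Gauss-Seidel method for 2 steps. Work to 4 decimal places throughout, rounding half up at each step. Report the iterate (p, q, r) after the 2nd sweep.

(0.5708, 1.7467, 1.0129)

Iteration 1:
  p = (12 - (3)·1.0000 - (2)·1.0000) / (8) = 0.8750
  q = (5 - (-1)·0.8750 - (-3)·1.0000) / (5) = 1.7750
  r = (9 - (-1)·0.8750 - (2)·1.7750) / (6) = 1.0542
Iteration 2:
  p = (12 - (3)·1.7750 - (2)·1.0542) / (8) = 0.5708
  q = (5 - (-1)·0.5708 - (-3)·1.0542) / (5) = 1.7467
  r = (9 - (-1)·0.5708 - (2)·1.7467) / (6) = 1.0129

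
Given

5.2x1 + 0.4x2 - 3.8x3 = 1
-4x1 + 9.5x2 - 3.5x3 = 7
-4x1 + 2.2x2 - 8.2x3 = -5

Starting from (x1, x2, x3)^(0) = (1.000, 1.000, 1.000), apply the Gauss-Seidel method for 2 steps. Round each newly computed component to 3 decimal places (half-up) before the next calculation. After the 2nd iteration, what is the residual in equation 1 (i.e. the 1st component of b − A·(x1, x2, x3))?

Iteration 1:
  x1 = (1 - (0.4)·1.000 - (-3.8)·1.000) / (5.2) = 0.846
  x2 = (7 - (-4)·0.846 - (-3.5)·1.000) / (9.5) = 1.461
  x3 = (-5 - (-4)·0.846 - (2.2)·1.461) / (-8.2) = 0.589
Iteration 2:
  x1 = (1 - (0.4)·1.461 - (-3.8)·0.589) / (5.2) = 0.510
  x2 = (7 - (-4)·0.510 - (-3.5)·0.589) / (9.5) = 1.169
  x3 = (-5 - (-4)·0.510 - (2.2)·1.169) / (-8.2) = 0.675
Residual b − A·x = (0.445, 0.297, 0.003)

0.445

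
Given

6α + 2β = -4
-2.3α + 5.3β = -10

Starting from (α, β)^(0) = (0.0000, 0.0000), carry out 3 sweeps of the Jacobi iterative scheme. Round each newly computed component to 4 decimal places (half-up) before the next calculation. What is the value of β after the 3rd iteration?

Iteration 1:
  α = (-4 - (2)·0.0000) / (6) = -0.6667
  β = (-10 - (-2.3)·0.0000) / (5.3) = -1.8868
Iteration 2:
  α = (-4 - (2)·-1.8868) / (6) = -0.0377
  β = (-10 - (-2.3)·-0.6667) / (5.3) = -2.1761
Iteration 3:
  α = (-4 - (2)·-2.1761) / (6) = 0.0587
  β = (-10 - (-2.3)·-0.0377) / (5.3) = -1.9032

-1.9032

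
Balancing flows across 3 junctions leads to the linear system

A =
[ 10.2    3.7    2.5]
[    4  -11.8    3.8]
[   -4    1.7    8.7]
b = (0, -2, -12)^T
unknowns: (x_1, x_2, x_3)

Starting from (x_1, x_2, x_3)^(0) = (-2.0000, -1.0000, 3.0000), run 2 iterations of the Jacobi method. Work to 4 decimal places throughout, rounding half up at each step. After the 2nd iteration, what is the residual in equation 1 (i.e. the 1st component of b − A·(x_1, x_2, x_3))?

Iteration 1:
  x_1 = (0 - (3.7)·-1.0000 - (2.5)·3.0000) / (10.2) = -0.3725
  x_2 = (-2 - (4)·-2.0000 - (3.8)·3.0000) / (-11.8) = 0.4576
  x_3 = (-12 - (-4)·-2.0000 - (1.7)·-1.0000) / (8.7) = -2.1034
Iteration 2:
  x_1 = (0 - (3.7)·0.4576 - (2.5)·-2.1034) / (10.2) = 0.3495
  x_2 = (-2 - (4)·-0.3725 - (3.8)·-2.1034) / (-11.8) = -0.6341
  x_3 = (-12 - (-4)·-0.3725 - (1.7)·0.4576) / (8.7) = -1.6400
Residual b − A·x = (2.8813, -4.6484, 4.7440)

2.8813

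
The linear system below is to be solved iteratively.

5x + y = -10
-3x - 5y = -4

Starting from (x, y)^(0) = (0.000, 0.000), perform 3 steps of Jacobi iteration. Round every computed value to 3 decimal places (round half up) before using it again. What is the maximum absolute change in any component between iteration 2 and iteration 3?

0.240

Iteration 1:
  x = (-10 - (1)·0.000) / (5) = -2.000
  y = (-4 - (-3)·0.000) / (-5) = 0.800
Iteration 2:
  x = (-10 - (1)·0.800) / (5) = -2.160
  y = (-4 - (-3)·-2.000) / (-5) = 2.000
Iteration 3:
  x = (-10 - (1)·2.000) / (5) = -2.400
  y = (-4 - (-3)·-2.160) / (-5) = 2.096
Change: (-0.240, 0.096) → max |·| = 0.240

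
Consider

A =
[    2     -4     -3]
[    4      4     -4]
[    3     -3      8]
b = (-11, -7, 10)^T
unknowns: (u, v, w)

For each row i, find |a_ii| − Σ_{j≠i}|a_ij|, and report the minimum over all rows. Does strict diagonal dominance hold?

row 1: |2| − (4+3) = -5
row 2: |4| − (4+4) = -4
row 3: |8| − (3+3) = 2
minimum over rows = -5 → not strictly diagonally dominant

-5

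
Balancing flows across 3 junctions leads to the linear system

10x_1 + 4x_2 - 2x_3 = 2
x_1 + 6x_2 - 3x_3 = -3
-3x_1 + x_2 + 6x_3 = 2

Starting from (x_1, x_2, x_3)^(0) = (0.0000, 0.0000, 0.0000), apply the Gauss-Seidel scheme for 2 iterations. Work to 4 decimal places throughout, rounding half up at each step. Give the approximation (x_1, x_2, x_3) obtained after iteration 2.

(0.5178, -0.3252, 0.6464)

Iteration 1:
  x_1 = (2 - (4)·0.0000 - (-2)·0.0000) / (10) = 0.2000
  x_2 = (-3 - (1)·0.2000 - (-3)·0.0000) / (6) = -0.5333
  x_3 = (2 - (-3)·0.2000 - (1)·-0.5333) / (6) = 0.5222
Iteration 2:
  x_1 = (2 - (4)·-0.5333 - (-2)·0.5222) / (10) = 0.5178
  x_2 = (-3 - (1)·0.5178 - (-3)·0.5222) / (6) = -0.3252
  x_3 = (2 - (-3)·0.5178 - (1)·-0.3252) / (6) = 0.6464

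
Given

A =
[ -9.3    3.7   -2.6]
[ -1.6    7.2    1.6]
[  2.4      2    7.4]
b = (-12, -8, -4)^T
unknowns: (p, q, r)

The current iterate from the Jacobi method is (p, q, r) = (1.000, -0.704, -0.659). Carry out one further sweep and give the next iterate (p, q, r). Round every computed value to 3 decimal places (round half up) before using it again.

One sweep:
  p = (-12 - (3.7)·-0.704 - (-2.6)·-0.659) / (-9.3) = 1.194
  q = (-8 - (-1.6)·1.000 - (1.6)·-0.659) / (7.2) = -0.742
  r = (-4 - (2.4)·1.000 - (2)·-0.704) / (7.4) = -0.675

(1.194, -0.742, -0.675)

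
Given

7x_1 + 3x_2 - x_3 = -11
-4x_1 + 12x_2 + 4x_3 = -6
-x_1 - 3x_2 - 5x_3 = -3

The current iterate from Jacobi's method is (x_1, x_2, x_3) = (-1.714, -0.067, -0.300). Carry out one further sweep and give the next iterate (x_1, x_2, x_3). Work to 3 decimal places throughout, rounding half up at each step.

(-1.586, -0.971, 0.983)

One sweep:
  x_1 = (-11 - (3)·-0.067 - (-1)·-0.300) / (7) = -1.586
  x_2 = (-6 - (-4)·-1.714 - (4)·-0.300) / (12) = -0.971
  x_3 = (-3 - (-1)·-1.714 - (-3)·-0.067) / (-5) = 0.983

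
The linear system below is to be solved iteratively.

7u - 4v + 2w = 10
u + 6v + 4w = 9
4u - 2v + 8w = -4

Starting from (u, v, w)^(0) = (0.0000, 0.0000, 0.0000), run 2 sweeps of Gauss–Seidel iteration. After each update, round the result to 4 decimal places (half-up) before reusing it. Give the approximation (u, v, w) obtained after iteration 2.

Iteration 1:
  u = (10 - (-4)·0.0000 - (2)·0.0000) / (7) = 1.4286
  v = (9 - (1)·1.4286 - (4)·0.0000) / (6) = 1.2619
  w = (-4 - (4)·1.4286 - (-2)·1.2619) / (8) = -0.8988
Iteration 2:
  u = (10 - (-4)·1.2619 - (2)·-0.8988) / (7) = 2.4065
  v = (9 - (1)·2.4065 - (4)·-0.8988) / (6) = 1.6981
  w = (-4 - (4)·2.4065 - (-2)·1.6981) / (8) = -1.2787

(2.4065, 1.6981, -1.2787)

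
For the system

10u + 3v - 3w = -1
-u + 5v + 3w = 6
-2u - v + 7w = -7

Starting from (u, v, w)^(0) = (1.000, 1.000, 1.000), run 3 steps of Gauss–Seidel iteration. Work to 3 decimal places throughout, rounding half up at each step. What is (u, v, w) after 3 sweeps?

(-0.874, 1.579, -1.024)

Iteration 1:
  u = (-1 - (3)·1.000 - (-3)·1.000) / (10) = -0.100
  v = (6 - (-1)·-0.100 - (3)·1.000) / (5) = 0.580
  w = (-7 - (-2)·-0.100 - (-1)·0.580) / (7) = -0.946
Iteration 2:
  u = (-1 - (3)·0.580 - (-3)·-0.946) / (10) = -0.558
  v = (6 - (-1)·-0.558 - (3)·-0.946) / (5) = 1.656
  w = (-7 - (-2)·-0.558 - (-1)·1.656) / (7) = -0.923
Iteration 3:
  u = (-1 - (3)·1.656 - (-3)·-0.923) / (10) = -0.874
  v = (6 - (-1)·-0.874 - (3)·-0.923) / (5) = 1.579
  w = (-7 - (-2)·-0.874 - (-1)·1.579) / (7) = -1.024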